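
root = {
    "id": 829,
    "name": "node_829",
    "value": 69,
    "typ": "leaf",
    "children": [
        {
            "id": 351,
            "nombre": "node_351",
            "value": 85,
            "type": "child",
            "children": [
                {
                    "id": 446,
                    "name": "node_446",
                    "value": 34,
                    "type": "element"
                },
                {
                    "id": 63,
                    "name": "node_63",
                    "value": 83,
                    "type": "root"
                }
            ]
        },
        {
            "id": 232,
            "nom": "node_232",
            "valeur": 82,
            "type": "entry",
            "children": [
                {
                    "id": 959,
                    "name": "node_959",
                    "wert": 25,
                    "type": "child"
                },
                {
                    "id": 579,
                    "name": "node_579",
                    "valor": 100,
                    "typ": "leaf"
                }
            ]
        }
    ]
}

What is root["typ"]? "leaf"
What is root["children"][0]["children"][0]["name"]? "node_446"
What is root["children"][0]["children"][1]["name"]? "node_63"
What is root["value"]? 69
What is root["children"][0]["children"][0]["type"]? "element"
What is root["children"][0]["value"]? 85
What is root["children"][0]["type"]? "child"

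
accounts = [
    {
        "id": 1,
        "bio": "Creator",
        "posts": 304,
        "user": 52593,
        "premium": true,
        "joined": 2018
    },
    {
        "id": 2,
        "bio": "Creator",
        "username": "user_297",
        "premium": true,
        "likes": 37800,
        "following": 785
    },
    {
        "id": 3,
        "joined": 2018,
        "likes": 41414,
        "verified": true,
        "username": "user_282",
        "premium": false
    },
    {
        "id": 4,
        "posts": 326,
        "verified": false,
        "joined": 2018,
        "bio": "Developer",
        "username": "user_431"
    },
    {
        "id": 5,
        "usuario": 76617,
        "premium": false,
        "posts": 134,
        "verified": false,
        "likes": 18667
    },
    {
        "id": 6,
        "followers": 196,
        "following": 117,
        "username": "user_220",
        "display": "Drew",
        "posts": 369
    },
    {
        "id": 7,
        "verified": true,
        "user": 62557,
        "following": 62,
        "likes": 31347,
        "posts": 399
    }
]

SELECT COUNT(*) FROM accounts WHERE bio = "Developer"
1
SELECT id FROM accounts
[1, 2, 3, 4, 5, 6, 7]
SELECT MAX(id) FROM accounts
7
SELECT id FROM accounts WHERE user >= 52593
[1, 7]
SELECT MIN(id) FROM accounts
1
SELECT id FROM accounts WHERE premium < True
[3, 5]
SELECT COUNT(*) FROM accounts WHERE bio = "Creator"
2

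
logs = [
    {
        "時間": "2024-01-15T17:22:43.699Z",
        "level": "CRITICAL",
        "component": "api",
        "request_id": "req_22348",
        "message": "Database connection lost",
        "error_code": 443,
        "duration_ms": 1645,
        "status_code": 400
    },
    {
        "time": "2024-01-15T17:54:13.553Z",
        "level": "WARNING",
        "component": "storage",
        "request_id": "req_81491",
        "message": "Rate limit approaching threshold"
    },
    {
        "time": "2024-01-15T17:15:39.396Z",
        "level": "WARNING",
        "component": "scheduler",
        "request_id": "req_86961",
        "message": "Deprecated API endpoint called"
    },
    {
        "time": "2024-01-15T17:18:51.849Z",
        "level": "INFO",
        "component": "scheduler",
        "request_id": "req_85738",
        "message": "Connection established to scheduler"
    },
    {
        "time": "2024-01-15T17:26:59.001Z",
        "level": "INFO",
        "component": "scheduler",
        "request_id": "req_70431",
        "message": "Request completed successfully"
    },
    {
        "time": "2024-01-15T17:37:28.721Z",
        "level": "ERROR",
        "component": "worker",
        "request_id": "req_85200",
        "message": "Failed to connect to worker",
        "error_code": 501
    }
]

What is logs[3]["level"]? "INFO"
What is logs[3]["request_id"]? "req_85738"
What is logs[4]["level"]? "INFO"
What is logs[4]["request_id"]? "req_70431"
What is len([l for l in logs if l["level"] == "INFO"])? 2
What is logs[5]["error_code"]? 501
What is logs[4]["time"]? "2024-01-15T17:26:59.001Z"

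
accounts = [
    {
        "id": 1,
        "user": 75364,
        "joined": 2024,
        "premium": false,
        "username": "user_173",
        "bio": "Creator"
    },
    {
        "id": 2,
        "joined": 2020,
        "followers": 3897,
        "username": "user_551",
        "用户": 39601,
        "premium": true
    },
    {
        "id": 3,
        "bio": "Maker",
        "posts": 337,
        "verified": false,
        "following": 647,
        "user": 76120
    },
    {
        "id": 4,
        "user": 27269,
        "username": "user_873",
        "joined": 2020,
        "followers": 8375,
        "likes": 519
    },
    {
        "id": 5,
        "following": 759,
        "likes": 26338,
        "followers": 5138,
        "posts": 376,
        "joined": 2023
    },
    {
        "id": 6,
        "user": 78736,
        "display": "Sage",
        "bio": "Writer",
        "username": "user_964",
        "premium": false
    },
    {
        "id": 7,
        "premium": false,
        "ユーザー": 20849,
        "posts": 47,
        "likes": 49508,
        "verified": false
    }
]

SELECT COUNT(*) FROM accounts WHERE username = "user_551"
1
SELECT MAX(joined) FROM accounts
2024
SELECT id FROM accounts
[1, 2, 3, 4, 5, 6, 7]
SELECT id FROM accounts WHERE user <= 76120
[1, 3, 4]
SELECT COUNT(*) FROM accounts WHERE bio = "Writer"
1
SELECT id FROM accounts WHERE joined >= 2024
[1]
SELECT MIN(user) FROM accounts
27269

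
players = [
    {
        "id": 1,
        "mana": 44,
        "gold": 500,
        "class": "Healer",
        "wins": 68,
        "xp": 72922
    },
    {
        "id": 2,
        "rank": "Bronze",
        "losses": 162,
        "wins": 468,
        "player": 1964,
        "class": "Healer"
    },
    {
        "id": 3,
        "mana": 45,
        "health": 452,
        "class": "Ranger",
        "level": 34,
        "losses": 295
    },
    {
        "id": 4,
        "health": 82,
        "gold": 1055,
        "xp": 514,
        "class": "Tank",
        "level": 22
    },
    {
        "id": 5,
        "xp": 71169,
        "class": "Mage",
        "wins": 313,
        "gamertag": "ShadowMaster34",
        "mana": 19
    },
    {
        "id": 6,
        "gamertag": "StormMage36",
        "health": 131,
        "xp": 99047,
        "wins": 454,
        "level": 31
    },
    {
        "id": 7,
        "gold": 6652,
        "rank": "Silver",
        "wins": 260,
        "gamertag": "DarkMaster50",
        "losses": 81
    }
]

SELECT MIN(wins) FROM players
68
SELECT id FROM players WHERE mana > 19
[1, 3]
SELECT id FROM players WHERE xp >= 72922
[1, 6]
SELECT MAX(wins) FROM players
468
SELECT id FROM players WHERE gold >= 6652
[7]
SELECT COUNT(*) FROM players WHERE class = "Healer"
2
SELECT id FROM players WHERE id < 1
[]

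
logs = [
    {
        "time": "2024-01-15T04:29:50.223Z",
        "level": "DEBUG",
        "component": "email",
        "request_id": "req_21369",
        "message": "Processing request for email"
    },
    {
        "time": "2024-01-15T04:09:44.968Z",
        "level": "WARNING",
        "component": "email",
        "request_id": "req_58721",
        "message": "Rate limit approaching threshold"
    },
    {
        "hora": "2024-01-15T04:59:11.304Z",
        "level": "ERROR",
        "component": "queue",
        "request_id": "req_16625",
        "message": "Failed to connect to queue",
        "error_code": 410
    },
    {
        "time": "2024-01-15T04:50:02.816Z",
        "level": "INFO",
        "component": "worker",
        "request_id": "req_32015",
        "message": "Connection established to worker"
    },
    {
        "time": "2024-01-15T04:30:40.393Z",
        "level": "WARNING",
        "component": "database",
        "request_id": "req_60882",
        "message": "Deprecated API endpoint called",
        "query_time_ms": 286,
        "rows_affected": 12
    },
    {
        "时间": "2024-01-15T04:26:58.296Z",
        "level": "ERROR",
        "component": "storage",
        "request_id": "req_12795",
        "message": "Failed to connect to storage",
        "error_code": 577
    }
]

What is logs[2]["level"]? "ERROR"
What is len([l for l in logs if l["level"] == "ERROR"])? 2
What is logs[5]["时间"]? "2024-01-15T04:26:58.296Z"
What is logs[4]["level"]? "WARNING"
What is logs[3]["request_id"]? "req_32015"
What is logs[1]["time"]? "2024-01-15T04:09:44.968Z"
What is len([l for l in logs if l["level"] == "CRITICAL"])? 0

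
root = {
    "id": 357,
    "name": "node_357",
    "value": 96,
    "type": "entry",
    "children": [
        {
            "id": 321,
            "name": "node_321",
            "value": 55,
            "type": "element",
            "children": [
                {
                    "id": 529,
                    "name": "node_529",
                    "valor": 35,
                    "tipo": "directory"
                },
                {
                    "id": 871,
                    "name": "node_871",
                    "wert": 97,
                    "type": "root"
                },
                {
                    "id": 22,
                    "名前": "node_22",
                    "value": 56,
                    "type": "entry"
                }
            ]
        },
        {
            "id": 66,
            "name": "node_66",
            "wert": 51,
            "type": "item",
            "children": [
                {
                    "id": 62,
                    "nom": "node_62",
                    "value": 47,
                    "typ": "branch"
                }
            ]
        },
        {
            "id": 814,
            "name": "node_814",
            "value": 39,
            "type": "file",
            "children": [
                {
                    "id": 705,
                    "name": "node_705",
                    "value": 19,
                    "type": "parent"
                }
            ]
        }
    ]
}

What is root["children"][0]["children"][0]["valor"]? 35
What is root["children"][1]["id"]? 66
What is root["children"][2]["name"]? "node_814"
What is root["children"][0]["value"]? 55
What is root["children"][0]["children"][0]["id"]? 529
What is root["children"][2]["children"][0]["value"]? 19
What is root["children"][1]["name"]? "node_66"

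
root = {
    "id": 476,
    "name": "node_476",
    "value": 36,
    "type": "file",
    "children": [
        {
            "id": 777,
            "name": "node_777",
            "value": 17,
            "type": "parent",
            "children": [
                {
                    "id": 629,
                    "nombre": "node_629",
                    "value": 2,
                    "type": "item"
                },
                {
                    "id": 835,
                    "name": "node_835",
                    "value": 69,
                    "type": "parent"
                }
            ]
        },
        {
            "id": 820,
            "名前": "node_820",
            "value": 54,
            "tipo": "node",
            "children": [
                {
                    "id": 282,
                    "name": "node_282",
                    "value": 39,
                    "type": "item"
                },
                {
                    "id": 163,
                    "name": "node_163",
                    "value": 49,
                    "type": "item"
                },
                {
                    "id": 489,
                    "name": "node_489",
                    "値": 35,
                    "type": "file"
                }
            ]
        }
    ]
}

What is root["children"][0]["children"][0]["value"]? 2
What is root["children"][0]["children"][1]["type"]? "parent"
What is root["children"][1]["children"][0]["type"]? "item"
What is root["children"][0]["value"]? 17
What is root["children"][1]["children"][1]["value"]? 49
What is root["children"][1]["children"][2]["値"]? 35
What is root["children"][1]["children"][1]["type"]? "item"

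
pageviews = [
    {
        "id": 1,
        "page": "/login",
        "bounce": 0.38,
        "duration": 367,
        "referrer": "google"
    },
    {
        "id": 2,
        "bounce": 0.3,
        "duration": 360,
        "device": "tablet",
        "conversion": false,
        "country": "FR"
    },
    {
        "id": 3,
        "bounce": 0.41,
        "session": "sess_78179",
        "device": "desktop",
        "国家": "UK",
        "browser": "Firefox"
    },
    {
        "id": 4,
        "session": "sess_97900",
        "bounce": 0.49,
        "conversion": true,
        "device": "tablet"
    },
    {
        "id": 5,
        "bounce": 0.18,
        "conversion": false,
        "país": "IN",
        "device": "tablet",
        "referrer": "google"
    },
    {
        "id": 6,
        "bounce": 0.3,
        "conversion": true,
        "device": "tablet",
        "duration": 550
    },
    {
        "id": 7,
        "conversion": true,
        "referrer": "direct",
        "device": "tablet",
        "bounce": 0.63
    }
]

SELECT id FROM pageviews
[1, 2, 3, 4, 5, 6, 7]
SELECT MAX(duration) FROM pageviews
550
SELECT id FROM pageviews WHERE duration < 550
[1, 2]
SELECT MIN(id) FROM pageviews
1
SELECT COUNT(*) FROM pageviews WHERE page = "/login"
1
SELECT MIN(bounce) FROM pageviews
0.18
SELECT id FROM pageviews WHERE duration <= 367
[1, 2]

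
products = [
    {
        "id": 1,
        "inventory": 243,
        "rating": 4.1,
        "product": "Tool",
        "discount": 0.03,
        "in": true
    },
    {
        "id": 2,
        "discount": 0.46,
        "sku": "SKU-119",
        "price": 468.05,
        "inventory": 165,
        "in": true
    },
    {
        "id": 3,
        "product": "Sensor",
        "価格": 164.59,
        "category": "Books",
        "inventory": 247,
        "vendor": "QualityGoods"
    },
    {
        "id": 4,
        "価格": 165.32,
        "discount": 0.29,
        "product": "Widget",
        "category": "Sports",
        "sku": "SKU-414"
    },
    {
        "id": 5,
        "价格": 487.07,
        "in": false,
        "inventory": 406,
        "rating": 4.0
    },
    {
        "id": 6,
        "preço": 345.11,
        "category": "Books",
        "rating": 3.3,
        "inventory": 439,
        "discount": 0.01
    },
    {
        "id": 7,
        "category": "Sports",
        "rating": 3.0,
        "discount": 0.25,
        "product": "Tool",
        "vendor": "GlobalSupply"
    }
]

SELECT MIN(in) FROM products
False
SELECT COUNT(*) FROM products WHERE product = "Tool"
2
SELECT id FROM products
[1, 2, 3, 4, 5, 6, 7]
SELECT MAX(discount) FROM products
0.46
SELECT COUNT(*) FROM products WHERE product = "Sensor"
1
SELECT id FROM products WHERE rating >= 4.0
[1, 5]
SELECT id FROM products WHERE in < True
[5]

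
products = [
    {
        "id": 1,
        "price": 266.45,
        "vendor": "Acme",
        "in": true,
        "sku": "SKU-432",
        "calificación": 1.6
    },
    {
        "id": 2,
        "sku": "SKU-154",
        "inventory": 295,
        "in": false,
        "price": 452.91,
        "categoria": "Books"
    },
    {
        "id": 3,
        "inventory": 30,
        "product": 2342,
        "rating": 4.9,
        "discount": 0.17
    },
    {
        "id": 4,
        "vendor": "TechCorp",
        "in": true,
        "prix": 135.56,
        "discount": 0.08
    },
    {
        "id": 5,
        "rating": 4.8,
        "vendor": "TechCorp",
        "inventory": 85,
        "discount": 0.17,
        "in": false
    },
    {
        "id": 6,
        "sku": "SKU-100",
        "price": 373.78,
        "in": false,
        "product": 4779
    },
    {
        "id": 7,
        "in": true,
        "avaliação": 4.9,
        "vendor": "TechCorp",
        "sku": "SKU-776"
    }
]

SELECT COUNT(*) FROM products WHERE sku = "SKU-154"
1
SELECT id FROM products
[1, 2, 3, 4, 5, 6, 7]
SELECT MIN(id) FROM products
1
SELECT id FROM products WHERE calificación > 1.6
[]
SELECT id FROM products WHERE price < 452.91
[1, 6]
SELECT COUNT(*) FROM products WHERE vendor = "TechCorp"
3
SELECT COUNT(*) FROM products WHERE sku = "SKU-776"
1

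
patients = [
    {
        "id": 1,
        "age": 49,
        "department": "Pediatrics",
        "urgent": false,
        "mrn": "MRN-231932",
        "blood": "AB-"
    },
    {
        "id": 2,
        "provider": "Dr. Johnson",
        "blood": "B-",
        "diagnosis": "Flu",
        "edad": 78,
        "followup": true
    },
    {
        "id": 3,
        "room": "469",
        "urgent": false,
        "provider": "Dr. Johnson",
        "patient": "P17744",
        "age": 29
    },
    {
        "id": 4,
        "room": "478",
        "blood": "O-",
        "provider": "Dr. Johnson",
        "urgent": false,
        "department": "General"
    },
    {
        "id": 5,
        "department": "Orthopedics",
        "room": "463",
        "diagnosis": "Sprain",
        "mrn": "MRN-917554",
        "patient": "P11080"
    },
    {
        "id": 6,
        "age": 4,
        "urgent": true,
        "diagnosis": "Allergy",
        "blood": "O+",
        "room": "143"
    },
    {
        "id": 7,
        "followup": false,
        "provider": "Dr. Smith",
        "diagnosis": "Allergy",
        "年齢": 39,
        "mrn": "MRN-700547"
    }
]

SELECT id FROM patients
[1, 2, 3, 4, 5, 6, 7]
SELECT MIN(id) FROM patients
1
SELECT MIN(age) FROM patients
4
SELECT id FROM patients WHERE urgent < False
[]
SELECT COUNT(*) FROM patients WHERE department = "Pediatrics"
1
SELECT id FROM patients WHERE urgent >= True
[6]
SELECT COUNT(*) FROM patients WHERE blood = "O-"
1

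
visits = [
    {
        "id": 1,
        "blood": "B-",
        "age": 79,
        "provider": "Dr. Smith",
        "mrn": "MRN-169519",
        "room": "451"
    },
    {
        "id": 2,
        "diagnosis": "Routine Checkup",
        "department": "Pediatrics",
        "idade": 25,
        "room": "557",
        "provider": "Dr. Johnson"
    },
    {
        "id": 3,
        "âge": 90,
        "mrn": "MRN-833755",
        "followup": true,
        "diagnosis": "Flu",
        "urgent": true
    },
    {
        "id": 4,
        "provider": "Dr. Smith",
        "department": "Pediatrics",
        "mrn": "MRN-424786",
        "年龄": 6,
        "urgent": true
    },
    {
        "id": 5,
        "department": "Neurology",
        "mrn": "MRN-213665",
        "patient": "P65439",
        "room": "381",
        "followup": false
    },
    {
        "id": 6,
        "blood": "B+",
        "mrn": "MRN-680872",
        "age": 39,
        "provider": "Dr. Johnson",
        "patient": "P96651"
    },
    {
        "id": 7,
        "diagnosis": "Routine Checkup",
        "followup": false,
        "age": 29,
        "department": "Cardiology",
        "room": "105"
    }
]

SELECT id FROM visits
[1, 2, 3, 4, 5, 6, 7]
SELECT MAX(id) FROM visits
7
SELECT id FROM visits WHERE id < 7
[1, 2, 3, 4, 5, 6]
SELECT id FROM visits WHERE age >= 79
[1]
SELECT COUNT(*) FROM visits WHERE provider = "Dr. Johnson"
2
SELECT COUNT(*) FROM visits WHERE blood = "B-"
1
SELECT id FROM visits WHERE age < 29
[]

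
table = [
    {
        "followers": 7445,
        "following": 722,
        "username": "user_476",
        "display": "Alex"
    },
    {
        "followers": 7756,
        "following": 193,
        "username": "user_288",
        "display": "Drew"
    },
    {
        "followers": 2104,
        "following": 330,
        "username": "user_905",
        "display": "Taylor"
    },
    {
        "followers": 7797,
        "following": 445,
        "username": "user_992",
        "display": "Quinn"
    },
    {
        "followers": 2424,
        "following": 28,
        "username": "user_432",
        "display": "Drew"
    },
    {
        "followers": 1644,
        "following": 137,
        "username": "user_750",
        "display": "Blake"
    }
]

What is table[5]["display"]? "Blake"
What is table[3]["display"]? "Quinn"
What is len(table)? 6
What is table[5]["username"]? "user_750"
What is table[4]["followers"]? 2424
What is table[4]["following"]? 28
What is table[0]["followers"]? 7445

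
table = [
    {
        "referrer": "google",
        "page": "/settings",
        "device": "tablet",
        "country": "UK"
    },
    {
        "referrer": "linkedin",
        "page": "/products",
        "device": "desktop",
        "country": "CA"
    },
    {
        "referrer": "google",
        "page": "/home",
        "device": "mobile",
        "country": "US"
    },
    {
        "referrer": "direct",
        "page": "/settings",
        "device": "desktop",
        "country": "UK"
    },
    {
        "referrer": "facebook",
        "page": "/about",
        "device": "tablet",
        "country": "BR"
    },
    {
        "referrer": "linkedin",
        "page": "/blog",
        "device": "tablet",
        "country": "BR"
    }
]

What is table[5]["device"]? "tablet"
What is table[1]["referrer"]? "linkedin"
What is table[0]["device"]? "tablet"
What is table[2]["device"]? "mobile"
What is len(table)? 6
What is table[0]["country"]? "UK"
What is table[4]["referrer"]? "facebook"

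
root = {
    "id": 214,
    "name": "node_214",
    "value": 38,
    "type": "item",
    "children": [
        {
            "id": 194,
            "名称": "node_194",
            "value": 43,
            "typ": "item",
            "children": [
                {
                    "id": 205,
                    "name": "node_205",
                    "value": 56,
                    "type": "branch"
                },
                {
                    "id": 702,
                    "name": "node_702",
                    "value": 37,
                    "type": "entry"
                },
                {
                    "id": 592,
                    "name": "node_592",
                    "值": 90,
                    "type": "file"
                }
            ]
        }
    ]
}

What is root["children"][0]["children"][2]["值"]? 90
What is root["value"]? 38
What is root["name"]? "node_214"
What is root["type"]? "item"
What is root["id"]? 214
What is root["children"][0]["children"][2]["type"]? "file"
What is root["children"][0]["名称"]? "node_194"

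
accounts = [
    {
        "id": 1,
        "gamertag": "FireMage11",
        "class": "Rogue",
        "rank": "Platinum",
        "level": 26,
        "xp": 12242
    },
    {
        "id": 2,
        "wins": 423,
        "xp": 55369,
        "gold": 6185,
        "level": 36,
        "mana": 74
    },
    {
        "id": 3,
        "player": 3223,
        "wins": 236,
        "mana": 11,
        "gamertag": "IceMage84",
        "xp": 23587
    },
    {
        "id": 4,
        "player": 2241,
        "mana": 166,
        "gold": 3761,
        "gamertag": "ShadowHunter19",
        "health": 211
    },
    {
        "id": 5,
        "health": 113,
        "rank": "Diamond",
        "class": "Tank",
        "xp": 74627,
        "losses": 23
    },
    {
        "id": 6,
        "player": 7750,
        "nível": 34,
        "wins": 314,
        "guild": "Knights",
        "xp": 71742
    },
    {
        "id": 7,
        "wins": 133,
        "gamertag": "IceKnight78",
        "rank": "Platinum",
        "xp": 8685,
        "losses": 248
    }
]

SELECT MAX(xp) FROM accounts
74627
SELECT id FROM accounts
[1, 2, 3, 4, 5, 6, 7]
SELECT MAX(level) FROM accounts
36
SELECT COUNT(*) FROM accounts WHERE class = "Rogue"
1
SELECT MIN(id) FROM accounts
1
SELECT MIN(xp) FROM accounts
8685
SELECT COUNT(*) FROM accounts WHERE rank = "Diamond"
1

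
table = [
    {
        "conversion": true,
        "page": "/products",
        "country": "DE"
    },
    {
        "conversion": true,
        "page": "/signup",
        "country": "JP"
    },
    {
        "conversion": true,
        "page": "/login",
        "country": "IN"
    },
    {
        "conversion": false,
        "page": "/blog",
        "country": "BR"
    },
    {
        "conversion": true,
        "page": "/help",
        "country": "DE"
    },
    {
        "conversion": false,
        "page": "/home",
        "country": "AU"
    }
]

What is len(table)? 6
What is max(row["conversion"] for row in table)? True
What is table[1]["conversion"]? True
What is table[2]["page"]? "/login"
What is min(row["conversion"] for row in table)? False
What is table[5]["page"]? "/home"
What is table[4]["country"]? "DE"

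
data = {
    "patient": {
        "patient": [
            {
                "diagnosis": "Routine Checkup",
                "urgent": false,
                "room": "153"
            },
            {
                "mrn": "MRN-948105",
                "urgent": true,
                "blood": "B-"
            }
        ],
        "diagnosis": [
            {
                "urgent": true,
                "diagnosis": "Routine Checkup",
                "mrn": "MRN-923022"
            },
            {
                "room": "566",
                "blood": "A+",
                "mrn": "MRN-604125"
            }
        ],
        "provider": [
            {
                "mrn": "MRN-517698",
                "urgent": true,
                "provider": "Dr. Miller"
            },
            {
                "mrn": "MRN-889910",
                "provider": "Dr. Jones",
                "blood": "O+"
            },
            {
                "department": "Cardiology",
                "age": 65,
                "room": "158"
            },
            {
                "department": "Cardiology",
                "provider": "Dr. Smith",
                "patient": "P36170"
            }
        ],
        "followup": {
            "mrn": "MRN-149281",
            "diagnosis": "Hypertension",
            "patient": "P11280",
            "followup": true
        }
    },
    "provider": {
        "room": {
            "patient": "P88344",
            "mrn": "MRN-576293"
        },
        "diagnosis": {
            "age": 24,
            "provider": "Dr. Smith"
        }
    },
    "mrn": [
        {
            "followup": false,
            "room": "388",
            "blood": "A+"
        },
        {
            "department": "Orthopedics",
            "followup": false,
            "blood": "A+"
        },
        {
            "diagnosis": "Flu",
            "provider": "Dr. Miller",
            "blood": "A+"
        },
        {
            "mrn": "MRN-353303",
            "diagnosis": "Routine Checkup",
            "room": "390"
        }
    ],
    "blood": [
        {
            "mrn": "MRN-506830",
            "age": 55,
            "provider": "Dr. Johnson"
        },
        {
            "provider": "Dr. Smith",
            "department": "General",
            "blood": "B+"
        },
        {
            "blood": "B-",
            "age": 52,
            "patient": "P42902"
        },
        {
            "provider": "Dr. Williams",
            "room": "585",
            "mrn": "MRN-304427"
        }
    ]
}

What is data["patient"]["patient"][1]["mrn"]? "MRN-948105"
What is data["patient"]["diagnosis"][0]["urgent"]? True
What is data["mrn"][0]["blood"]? "A+"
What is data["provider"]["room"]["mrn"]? "MRN-576293"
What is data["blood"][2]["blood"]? "B-"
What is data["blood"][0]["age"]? 55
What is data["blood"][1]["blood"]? "B+"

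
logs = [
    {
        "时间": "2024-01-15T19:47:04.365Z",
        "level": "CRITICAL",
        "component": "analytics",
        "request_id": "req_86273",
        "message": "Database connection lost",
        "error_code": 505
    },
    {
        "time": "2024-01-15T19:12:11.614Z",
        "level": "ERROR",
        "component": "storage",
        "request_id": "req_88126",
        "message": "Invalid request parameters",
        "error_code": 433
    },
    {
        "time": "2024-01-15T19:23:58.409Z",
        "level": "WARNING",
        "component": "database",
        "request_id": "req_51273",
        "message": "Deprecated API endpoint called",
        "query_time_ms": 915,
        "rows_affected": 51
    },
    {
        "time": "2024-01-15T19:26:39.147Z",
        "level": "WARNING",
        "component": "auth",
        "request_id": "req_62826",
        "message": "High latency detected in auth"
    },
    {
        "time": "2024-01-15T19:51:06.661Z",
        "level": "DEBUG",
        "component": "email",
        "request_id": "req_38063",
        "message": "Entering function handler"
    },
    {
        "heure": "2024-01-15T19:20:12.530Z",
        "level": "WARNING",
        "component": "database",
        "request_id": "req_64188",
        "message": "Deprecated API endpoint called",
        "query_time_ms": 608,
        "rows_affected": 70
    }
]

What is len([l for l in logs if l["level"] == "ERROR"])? 1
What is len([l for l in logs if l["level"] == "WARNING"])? 3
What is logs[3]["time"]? "2024-01-15T19:26:39.147Z"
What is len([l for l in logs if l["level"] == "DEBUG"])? 1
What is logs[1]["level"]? "ERROR"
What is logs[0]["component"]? "analytics"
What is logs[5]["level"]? "WARNING"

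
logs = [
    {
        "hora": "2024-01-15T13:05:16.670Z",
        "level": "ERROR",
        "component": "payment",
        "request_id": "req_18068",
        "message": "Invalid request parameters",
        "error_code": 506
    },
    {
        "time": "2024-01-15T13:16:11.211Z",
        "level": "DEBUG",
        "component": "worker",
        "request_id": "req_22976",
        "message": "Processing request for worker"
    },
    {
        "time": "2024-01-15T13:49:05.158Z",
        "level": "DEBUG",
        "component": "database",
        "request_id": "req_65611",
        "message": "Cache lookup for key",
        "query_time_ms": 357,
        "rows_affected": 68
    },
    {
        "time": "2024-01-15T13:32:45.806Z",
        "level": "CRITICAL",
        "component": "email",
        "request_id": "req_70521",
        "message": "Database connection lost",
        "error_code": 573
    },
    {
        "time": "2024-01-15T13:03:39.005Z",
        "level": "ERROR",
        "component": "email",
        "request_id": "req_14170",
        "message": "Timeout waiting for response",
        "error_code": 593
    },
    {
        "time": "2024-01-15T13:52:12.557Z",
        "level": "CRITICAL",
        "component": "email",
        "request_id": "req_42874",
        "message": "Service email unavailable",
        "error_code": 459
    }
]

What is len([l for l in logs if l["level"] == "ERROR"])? 2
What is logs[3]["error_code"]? 573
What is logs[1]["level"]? "DEBUG"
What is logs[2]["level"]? "DEBUG"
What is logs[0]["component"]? "payment"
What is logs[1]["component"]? "worker"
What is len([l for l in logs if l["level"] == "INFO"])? 0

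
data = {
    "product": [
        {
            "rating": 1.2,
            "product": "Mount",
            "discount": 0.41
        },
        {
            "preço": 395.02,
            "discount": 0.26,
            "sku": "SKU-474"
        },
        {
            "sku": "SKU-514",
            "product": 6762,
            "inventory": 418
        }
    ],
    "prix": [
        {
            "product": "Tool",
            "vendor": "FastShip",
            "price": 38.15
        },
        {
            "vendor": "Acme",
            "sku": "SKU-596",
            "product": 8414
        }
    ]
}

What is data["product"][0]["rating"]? 1.2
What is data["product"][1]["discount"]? 0.26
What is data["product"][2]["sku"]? "SKU-514"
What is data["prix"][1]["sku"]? "SKU-596"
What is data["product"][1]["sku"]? "SKU-474"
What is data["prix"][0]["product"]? "Tool"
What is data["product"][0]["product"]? "Mount"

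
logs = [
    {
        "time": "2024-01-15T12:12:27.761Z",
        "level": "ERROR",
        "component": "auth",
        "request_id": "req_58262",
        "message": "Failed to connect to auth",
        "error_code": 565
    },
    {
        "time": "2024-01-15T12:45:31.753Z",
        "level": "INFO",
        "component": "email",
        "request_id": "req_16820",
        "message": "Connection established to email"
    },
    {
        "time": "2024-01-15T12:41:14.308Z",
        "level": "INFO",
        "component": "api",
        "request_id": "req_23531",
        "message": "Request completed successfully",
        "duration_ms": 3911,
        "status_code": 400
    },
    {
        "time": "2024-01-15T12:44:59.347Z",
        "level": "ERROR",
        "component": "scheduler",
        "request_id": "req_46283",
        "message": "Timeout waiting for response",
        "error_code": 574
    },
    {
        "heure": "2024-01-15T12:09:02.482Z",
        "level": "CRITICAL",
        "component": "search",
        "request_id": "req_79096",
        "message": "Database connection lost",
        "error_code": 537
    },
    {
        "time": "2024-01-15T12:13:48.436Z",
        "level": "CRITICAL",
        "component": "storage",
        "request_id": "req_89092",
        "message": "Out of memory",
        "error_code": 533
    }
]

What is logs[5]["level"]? "CRITICAL"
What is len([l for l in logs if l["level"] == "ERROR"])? 2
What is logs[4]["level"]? "CRITICAL"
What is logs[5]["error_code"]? 533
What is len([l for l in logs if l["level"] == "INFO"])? 2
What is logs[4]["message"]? "Database connection lost"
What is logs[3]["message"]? "Timeout waiting for response"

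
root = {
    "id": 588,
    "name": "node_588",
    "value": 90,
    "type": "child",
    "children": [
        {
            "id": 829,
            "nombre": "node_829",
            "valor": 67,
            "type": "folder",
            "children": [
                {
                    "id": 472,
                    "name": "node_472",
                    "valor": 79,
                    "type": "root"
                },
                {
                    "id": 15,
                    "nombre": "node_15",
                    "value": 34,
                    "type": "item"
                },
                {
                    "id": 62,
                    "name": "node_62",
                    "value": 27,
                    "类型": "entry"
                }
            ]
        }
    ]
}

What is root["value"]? 90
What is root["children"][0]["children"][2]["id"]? 62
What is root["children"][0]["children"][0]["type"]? "root"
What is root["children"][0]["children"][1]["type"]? "item"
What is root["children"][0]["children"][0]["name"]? "node_472"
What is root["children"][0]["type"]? "folder"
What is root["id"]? 588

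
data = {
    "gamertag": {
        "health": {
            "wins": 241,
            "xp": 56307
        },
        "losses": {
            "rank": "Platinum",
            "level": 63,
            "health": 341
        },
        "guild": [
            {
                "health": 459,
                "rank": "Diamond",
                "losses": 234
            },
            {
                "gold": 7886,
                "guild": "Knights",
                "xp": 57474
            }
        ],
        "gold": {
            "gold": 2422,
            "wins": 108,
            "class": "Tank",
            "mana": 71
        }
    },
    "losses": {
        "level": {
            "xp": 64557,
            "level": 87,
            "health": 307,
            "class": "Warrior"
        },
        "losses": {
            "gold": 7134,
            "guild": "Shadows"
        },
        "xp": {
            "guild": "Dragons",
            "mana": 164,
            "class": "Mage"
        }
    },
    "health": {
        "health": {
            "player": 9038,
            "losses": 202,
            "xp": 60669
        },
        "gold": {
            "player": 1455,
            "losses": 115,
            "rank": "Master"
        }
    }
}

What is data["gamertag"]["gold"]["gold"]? 2422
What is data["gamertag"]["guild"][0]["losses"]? 234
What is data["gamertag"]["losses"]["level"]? 63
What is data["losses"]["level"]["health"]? 307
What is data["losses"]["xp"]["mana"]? 164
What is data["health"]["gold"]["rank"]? "Master"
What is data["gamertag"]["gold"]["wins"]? 108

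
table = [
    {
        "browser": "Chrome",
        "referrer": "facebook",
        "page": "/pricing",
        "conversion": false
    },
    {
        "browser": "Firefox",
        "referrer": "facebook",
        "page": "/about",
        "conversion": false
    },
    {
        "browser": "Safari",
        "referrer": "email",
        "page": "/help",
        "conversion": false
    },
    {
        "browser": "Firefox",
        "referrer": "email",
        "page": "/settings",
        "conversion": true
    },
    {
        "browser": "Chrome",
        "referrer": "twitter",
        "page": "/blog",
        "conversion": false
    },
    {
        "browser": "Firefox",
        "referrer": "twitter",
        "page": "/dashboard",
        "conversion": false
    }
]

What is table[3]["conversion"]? True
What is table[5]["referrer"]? "twitter"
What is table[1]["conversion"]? False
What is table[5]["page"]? "/dashboard"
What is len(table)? 6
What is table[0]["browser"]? "Chrome"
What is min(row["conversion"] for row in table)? False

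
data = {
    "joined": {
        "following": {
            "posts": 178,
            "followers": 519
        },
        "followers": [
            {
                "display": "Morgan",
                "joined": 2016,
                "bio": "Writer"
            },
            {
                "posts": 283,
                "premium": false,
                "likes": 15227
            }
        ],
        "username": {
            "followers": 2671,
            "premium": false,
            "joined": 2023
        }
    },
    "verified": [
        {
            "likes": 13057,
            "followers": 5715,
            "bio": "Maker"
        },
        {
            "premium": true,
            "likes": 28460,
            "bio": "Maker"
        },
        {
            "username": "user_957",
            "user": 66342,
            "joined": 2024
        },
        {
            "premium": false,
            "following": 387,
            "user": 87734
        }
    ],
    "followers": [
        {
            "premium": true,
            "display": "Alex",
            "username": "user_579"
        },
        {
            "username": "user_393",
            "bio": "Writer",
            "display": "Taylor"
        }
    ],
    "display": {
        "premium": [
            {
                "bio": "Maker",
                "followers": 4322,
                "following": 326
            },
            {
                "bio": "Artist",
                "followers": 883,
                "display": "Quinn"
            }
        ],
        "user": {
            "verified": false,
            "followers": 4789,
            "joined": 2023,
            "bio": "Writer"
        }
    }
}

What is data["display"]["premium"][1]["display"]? "Quinn"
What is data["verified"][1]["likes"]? 28460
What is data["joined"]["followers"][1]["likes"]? 15227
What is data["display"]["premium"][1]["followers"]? 883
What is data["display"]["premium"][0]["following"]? 326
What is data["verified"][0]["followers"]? 5715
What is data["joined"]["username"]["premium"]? False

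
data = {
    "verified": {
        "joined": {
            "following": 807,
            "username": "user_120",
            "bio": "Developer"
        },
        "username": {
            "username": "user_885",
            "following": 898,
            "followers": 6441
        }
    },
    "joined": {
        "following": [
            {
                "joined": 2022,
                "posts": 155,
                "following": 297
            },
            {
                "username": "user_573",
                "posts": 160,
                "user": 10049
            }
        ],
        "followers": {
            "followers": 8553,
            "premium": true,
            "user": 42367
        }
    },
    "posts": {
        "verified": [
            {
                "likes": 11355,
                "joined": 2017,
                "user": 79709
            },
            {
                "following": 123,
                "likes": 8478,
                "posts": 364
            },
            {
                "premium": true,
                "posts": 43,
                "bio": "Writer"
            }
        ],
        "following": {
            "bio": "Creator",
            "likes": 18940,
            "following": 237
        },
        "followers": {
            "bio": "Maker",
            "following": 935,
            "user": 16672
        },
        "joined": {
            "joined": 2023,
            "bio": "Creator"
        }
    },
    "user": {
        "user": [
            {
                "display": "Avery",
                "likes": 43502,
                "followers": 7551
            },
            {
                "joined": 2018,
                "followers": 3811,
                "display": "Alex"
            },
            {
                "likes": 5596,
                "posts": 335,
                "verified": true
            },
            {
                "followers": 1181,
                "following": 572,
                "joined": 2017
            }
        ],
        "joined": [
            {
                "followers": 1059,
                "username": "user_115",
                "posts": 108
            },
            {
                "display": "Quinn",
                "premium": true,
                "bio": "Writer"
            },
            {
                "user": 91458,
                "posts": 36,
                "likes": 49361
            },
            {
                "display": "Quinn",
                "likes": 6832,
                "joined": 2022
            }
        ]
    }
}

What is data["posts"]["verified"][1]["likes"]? 8478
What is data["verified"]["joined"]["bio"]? "Developer"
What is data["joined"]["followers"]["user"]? 42367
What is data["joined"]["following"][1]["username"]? "user_573"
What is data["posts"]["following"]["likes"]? 18940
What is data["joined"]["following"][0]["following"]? 297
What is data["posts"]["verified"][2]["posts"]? 43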